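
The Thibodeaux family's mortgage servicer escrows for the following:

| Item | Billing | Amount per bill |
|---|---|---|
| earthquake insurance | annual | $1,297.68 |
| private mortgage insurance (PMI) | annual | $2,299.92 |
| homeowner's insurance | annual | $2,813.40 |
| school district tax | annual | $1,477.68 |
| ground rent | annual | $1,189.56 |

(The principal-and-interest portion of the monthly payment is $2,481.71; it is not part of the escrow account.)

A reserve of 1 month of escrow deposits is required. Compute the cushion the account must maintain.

Earthquake insurance — $1,297.68
Private mortgage insurance (PMI) — $2,299.92
Homeowner's insurance — $2,813.40
School district tax — $1,477.68
Ground rent — $1,189.56
Total per year = $1,297.68 + $2,299.92 + $2,813.40 + $1,477.68 + $1,189.56 = $9,078.24
Base monthly escrow = $9,078.24 ÷ 12 = $756.52
Cushion = 1 × $756.52 = $756.52

$756.52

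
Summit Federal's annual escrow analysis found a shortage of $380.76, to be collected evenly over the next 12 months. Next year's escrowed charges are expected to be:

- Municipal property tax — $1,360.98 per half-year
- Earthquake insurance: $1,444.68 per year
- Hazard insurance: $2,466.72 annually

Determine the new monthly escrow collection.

$584.51

Municipal property tax: $1,360.98 × 2 = $2,721.96 per year
Earthquake insurance: $1,444.68 per year
Hazard insurance: $2,466.72 per year
Annual escrow total = $6,633.36
Per month = $6,633.36 ÷ 12 = $552.78
Shortage spread = $380.76 ÷ 12 = $31.73/mo
New monthly escrow = $552.78 + $31.73 = $584.51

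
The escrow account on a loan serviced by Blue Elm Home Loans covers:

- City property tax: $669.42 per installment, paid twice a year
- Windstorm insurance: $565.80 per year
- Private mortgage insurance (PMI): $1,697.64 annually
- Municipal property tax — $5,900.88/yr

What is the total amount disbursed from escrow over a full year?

$9,503.16

City property tax = $669.42 × 2 = $1,338.84 per year
Windstorm insurance = $565.80 per year
Private mortgage insurance (PMI) = $1,697.64 per year
Municipal property tax = $5,900.88 per year
Annual escrow total = $1,338.84 + $565.80 + $1,697.64 + $5,900.88 = $9,503.16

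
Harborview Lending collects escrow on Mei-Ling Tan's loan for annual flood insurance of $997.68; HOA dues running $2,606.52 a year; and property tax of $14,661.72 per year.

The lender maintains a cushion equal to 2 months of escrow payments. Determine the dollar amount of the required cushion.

$3,044.32

Flood insurance — $997.68 per year
HOA dues — $2,606.52 per year
Property tax — $14,661.72 per year
Annual escrow total = $18,265.92
Per month = $18,265.92 / 12 = $1,522.16
Reserve = 2 × $1,522.16 = $3,044.32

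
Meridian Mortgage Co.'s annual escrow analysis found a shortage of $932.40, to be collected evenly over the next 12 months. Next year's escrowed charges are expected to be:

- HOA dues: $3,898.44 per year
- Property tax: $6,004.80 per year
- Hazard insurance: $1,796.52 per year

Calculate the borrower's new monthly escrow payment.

HOA dues: $3,898.44/yr
Property tax: $6,004.80/yr
Hazard insurance: $1,796.52/yr
Combined annual = $11,699.76
Monthly = $11,699.76 / 12 = $974.98
Shortage per month = $932.40 / 12 = $77.70
Adjusted monthly = $974.98 + $77.70 = $1,052.68

$1,052.68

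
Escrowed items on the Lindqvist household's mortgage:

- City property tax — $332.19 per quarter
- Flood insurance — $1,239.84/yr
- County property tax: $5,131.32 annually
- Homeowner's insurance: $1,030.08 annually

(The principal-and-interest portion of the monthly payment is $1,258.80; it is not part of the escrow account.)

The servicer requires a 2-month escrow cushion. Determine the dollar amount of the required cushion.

$1,455.00

City property tax — $332.19 × 4 = $1,328.76 annually
Flood insurance — $1,239.84 annually
County property tax — $5,131.32 annually
Homeowner's insurance — $1,030.08 annually
Total per year = $1,328.76 + $1,239.84 + $5,131.32 + $1,030.08 = $8,730.00
Monthly = $8,730.00 / 12 = $727.50
Cushion = 2 × $727.50 = $1,455.00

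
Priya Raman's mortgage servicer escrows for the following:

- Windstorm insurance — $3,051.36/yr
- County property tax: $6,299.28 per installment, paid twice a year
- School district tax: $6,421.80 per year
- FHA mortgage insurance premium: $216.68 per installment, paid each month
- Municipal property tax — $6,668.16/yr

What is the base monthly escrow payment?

$2,611.67

Windstorm insurance — $3,051.36
County property tax — $6,299.28 × 2 = $12,598.56
School district tax — $6,421.80
FHA mortgage insurance premium — $216.68 × 12 = $2,600.16
Municipal property tax — $6,668.16
Annual escrow total = $31,340.04
Base monthly escrow = $31,340.04 / 12 = $2,611.67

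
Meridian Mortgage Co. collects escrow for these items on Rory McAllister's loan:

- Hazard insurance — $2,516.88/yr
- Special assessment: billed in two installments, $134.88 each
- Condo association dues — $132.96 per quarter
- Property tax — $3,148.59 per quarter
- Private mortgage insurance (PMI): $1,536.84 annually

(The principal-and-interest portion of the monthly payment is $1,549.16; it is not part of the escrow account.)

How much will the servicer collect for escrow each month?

Hazard insurance = $2,516.88
Special assessment = $134.88 × 2 = $269.76
Condo association dues = $132.96 × 4 = $531.84
Property tax = $3,148.59 × 4 = $12,594.36
Private mortgage insurance (PMI) = $1,536.84
Annual escrow total = $2,516.88 + $269.76 + $531.84 + $12,594.36 + $1,536.84 = $17,449.68
Base monthly escrow = $17,449.68 ÷ 12 = $1,454.14

$1,454.14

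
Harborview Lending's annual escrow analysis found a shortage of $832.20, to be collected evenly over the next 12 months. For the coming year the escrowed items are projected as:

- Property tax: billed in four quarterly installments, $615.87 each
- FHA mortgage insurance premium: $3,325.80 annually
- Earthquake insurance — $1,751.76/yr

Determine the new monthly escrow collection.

Property tax = $615.87 × 4 = $2,463.48 annually
FHA mortgage insurance premium = $3,325.80 annually
Earthquake insurance = $1,751.76 annually
Total per year = $7,541.04
Per month = $7,541.04 ÷ 12 = $628.42
Shortage spread = $832.20 / 12 = $69.35/mo
New monthly escrow = $628.42 + $69.35 = $697.77

$697.77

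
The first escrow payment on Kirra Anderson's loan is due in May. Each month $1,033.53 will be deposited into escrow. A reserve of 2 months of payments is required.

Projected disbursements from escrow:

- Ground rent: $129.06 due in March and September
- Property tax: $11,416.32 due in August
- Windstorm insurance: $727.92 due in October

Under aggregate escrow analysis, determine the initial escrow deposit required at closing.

$9,349.26

Cushion = 2 × $1,033.53 = $2,067.06
Trial balance (start $0, +$1,033.53 each month, − disbursements):
  May: +$1,033.53 → $1,033.53
  Jun: +$1,033.53 → $2,067.06
  Jul: +$1,033.53 → $3,100.59
  Aug: +$1,033.53 − $11,416.32 → -$7,282.20
  Sep: +$1,033.53 − $129.06 → -$6,377.73
  Oct: +$1,033.53 − $727.92 → -$6,072.12
  Nov: +$1,033.53 → -$5,038.59
  Dec: +$1,033.53 → -$4,005.06
  Jan: +$1,033.53 → -$2,971.53
  Feb: +$1,033.53 → -$1,938.00
  Mar: +$1,033.53 − $129.06 → -$1,033.53
  Apr: +$1,033.53 → $0.00
Lowest trial balance = -$7,282.20 (Aug)
Initial deposit = cushion − low point = $2,067.06 − (-$7,282.20) = $9,349.26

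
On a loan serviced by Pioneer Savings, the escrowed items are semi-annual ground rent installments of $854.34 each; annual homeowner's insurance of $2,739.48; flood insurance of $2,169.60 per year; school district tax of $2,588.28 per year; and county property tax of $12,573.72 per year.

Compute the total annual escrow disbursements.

Ground rent = $854.34 × 2 = $1,708.68
Homeowner's insurance = $2,739.48
Flood insurance = $2,169.60
School district tax = $2,588.28
County property tax = $12,573.72
Combined annual = $21,779.76

$21,779.76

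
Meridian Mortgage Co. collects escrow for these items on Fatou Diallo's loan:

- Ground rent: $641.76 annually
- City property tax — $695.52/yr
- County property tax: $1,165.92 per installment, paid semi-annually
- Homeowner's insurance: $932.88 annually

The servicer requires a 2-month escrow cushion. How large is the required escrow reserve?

$767.00

Ground rent = $641.76/yr
City property tax = $695.52/yr
County property tax = $1,165.92 × 2 = $2,331.84/yr
Homeowner's insurance = $932.88/yr
Combined annual = $4,602.00
Monthly = $4,602.00 / 12 = $383.50
Required cushion = 2 × $383.50 = $767.00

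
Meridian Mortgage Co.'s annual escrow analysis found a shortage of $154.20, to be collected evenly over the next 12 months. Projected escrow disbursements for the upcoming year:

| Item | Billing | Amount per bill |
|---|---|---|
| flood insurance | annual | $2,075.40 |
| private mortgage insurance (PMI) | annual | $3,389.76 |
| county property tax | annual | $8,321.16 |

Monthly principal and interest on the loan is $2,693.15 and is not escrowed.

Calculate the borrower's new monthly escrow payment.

Flood insurance = $2,075.40 annually
Private mortgage insurance (PMI) = $3,389.76 annually
County property tax = $8,321.16 annually
Yearly total = $2,075.40 + $3,389.76 + $8,321.16 = $13,786.32
Monthly escrow = $13,786.32 ÷ 12 = $1,148.86
Monthly shortage recovery: $154.20 ÷ 12 = $12.85
New monthly escrow = $1,148.86 + $12.85 = $1,161.71

$1,161.71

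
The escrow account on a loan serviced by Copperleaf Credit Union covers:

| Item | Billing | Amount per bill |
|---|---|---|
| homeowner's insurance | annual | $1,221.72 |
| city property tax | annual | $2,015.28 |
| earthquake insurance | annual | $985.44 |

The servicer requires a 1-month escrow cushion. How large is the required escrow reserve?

Homeowner's insurance: $1,221.72 per year
City property tax: $2,015.28 per year
Earthquake insurance: $985.44 per year
Annual escrow total = $4,222.44
Per month = $4,222.44 / 12 = $351.87
Required cushion = 1 × $351.87 = $351.87

$351.87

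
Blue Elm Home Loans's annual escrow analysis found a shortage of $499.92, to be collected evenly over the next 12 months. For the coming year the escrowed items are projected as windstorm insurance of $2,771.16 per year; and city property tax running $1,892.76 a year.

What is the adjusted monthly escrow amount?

Windstorm insurance — $2,771.16 per year
City property tax — $1,892.76 per year
Total annual escrow = $2,771.16 + $1,892.76 = $4,663.92
Per month = $4,663.92 ÷ 12 = $388.66
Shortage per month = $499.92 ÷ 12 = $41.66
New monthly escrow = $388.66 + $41.66 = $430.32

$430.32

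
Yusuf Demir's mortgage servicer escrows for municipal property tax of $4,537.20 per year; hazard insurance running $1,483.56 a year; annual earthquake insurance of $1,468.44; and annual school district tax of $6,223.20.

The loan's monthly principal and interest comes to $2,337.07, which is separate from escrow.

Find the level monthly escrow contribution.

$1,142.70

Municipal property tax — $4,537.20 annually
Hazard insurance — $1,483.56 annually
Earthquake insurance — $1,468.44 annually
School district tax — $6,223.20 annually
Yearly total = $4,537.20 + $1,483.56 + $1,468.44 + $6,223.20 = $13,712.40
Monthly = $13,712.40 / 12 = $1,142.70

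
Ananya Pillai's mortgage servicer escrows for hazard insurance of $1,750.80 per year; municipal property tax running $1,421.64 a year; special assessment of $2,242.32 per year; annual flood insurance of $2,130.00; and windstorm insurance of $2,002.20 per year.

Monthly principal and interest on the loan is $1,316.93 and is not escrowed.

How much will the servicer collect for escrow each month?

Hazard insurance — $1,750.80
Municipal property tax — $1,421.64
Special assessment — $2,242.32
Flood insurance — $2,130.00
Windstorm insurance — $2,002.20
Total annual escrow = $1,750.80 + $1,421.64 + $2,242.32 + $2,130.00 + $2,002.20 = $9,546.96
Monthly escrow = $9,546.96 / 12 = $795.58

$795.58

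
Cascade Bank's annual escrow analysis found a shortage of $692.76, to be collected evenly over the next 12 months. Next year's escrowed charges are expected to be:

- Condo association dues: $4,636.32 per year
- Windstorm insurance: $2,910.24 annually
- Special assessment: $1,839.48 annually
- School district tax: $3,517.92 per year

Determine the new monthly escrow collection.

$1,133.06

Condo association dues: $4,636.32/yr
Windstorm insurance: $2,910.24/yr
Special assessment: $1,839.48/yr
School district tax: $3,517.92/yr
Total annual escrow = $4,636.32 + $2,910.24 + $1,839.48 + $3,517.92 = $12,903.96
Per month = $12,903.96 ÷ 12 = $1,075.33
Shortage spread = $692.76 / 12 = $57.73/mo
Adjusted monthly = $1,075.33 + $57.73 = $1,133.06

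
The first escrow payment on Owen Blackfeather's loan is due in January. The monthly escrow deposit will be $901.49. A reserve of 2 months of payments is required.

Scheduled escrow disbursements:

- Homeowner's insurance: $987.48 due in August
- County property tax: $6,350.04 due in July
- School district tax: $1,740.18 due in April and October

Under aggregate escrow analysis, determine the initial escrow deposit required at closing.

Cushion = 2 × $901.49 = $1,802.98
Trial balance (start $0, +$901.49 each month, − disbursements):
  Jan: +$901.49 → $901.49
  Feb: +$901.49 → $1,802.98
  Mar: +$901.49 → $2,704.47
  Apr: +$901.49 − $1,740.18 → $1,865.78
  May: +$901.49 → $2,767.27
  Jun: +$901.49 → $3,668.76
  Jul: +$901.49 − $6,350.04 → -$1,779.79
  Aug: +$901.49 − $987.48 → -$1,865.78
  Sep: +$901.49 → -$964.29
  Oct: +$901.49 − $1,740.18 → -$1,802.98
  Nov: +$901.49 → -$901.49
  Dec: +$901.49 → $0.00
Lowest trial balance = -$1,865.78 (Aug)
Initial deposit = cushion − low point = $1,802.98 − (-$1,865.78) = $3,668.76

$3,668.76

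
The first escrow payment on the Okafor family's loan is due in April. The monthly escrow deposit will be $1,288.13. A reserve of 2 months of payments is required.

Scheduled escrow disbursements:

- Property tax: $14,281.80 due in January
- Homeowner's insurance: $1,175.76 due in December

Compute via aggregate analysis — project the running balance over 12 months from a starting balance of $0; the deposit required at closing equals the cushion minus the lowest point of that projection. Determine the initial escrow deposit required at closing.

Cushion = 2 × $1,288.13 = $2,576.26
Trial balance (start $0, +$1,288.13 each month, − disbursements):
  Apr: +$1,288.13 → $1,288.13
  May: +$1,288.13 → $2,576.26
  Jun: +$1,288.13 → $3,864.39
  Jul: +$1,288.13 → $5,152.52
  Aug: +$1,288.13 → $6,440.65
  Sep: +$1,288.13 → $7,728.78
  Oct: +$1,288.13 → $9,016.91
  Nov: +$1,288.13 → $10,305.04
  Dec: +$1,288.13 − $1,175.76 → $10,417.41
  Jan: +$1,288.13 − $14,281.80 → -$2,576.26
  Feb: +$1,288.13 → -$1,288.13
  Mar: +$1,288.13 → $0.00
Lowest trial balance = -$2,576.26 (Jan)
Initial deposit = cushion − low point = $2,576.26 − (-$2,576.26) = $5,152.52

$5,152.52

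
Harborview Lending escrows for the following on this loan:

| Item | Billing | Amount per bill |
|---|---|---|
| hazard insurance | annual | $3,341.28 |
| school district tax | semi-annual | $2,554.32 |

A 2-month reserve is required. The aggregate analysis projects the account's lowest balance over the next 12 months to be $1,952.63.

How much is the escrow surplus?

Hazard insurance = $3,341.28 per year
School district tax = $2,554.32 × 2 = $5,108.64 per year
Yearly total = $8,449.92
Base monthly escrow = $8,449.92 ÷ 12 = $704.16
Cushion = 2 × $704.16 = $1,408.32
Excess over cushion: $1,952.63 − $1,408.32 = $544.31

$544.31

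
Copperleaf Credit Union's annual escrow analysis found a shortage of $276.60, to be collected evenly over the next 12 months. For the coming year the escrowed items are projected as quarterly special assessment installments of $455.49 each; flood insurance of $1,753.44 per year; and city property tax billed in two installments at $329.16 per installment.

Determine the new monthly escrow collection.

Special assessment — $455.49 × 4 = $1,821.96/yr
Flood insurance — $1,753.44/yr
City property tax — $329.16 × 2 = $658.32/yr
Combined annual = $1,821.96 + $1,753.44 + $658.32 = $4,233.72
Monthly = $4,233.72 ÷ 12 = $352.81
Monthly shortage recovery: $276.60 / 12 = $23.05
New monthly escrow = $352.81 + $23.05 = $375.86

$375.86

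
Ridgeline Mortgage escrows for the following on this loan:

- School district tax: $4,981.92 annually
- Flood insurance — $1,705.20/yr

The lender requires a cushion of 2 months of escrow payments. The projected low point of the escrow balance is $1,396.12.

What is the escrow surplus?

School district tax = $4,981.92 per year
Flood insurance = $1,705.20 per year
Total annual escrow = $6,687.12
Base monthly escrow = $6,687.12 ÷ 12 = $557.26
Cushion = 2 × $557.26 = $1,114.52
Excess over cushion: $1,396.12 − $1,114.52 = $281.60

$281.60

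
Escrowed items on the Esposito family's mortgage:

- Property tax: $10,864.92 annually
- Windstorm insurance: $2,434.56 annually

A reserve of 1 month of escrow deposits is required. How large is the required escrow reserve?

$1,108.29

Property tax = $10,864.92/yr
Windstorm insurance = $2,434.56/yr
Total annual escrow = $13,299.48
Monthly = $13,299.48 / 12 = $1,108.29
Cushion = 1 × $1,108.29 = $1,108.29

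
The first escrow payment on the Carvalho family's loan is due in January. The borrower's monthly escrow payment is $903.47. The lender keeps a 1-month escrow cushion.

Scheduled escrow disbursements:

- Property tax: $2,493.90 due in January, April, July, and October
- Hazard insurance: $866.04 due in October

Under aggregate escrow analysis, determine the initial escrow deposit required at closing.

$2,710.41

Cushion = 1 × $903.47 = $903.47
Trial balance (start $0, +$903.47 each month, − disbursements):
  Jan: +$903.47 − $2,493.90 → -$1,590.43
  Feb: +$903.47 → -$686.96
  Mar: +$903.47 → $216.51
  Apr: +$903.47 − $2,493.90 → -$1,373.92
  May: +$903.47 → -$470.45
  Jun: +$903.47 → $433.02
  Jul: +$903.47 − $2,493.90 → -$1,157.41
  Aug: +$903.47 → -$253.94
  Sep: +$903.47 → $649.53
  Oct: +$903.47 − $3,359.94 → -$1,806.94
  Nov: +$903.47 → -$903.47
  Dec: +$903.47 → $0.00
Lowest trial balance = -$1,806.94 (Oct)
Initial deposit = cushion − low point = $903.47 − (-$1,806.94) = $2,710.41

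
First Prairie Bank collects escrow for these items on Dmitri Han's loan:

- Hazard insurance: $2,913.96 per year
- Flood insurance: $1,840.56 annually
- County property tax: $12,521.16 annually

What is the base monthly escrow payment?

Hazard insurance: $2,913.96/yr
Flood insurance: $1,840.56/yr
County property tax: $12,521.16/yr
Annual escrow total = $17,275.68
Monthly escrow = $17,275.68 / 12 = $1,439.64

$1,439.64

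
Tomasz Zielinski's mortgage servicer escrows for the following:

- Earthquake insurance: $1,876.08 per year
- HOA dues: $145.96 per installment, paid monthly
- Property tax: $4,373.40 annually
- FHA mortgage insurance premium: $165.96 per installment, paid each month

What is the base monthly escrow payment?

Earthquake insurance: $1,876.08 per year
HOA dues: $145.96 × 12 = $1,751.52 per year
Property tax: $4,373.40 per year
FHA mortgage insurance premium: $165.96 × 12 = $1,991.52 per year
Annual escrow total = $9,992.52
Monthly escrow = $9,992.52 / 12 = $832.71

$832.71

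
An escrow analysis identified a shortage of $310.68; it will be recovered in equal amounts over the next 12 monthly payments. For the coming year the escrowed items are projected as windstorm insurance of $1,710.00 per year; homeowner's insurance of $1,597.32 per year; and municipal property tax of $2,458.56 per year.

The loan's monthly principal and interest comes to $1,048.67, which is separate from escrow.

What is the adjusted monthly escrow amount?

$506.38

Windstorm insurance = $1,710.00 annually
Homeowner's insurance = $1,597.32 annually
Municipal property tax = $2,458.56 annually
Total per year = $1,710.00 + $1,597.32 + $2,458.56 = $5,765.88
Base monthly escrow = $5,765.88 ÷ 12 = $480.49
Shortage per month = $310.68 / 12 = $25.89
New monthly escrow = $480.49 + $25.89 = $506.38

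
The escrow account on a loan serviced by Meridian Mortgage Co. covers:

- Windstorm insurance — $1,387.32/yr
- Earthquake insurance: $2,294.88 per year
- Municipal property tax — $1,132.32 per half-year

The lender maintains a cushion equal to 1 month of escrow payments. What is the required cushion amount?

$495.57

Windstorm insurance: $1,387.32 per year
Earthquake insurance: $2,294.88 per year
Municipal property tax: $1,132.32 × 2 = $2,264.64 per year
Total annual escrow = $1,387.32 + $2,294.88 + $2,264.64 = $5,946.84
Monthly escrow = $5,946.84 / 12 = $495.57
Reserve = 1 × $495.57 = $495.57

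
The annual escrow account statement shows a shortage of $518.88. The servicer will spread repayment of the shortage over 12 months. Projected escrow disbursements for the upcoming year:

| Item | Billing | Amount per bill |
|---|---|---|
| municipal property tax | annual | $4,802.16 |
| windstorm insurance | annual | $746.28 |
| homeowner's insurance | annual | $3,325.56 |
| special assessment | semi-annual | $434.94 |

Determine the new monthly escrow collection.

Municipal property tax: $4,802.16/yr
Windstorm insurance: $746.28/yr
Homeowner's insurance: $3,325.56/yr
Special assessment: $434.94 × 2 = $869.88/yr
Combined annual = $4,802.16 + $746.28 + $3,325.56 + $869.88 = $9,743.88
Monthly escrow = $9,743.88 ÷ 12 = $811.99
Monthly shortage recovery: $518.88 ÷ 12 = $43.24
New monthly escrow = $811.99 + $43.24 = $855.23

$855.23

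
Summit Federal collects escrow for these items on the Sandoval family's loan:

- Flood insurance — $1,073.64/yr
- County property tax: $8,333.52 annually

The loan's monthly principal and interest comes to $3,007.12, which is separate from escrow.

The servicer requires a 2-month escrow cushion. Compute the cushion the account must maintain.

Flood insurance — $1,073.64
County property tax — $8,333.52
Annual escrow total = $9,407.16
Base monthly escrow = $9,407.16 ÷ 12 = $783.93
Reserve = 2 × $783.93 = $1,567.86

$1,567.86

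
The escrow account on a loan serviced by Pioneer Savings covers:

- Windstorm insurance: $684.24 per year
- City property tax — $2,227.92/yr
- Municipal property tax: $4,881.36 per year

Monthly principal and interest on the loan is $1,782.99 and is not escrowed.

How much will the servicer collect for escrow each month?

Windstorm insurance: $684.24/yr
City property tax: $2,227.92/yr
Municipal property tax: $4,881.36/yr
Total annual escrow = $684.24 + $2,227.92 + $4,881.36 = $7,793.52
Monthly escrow = $7,793.52 / 12 = $649.46

$649.46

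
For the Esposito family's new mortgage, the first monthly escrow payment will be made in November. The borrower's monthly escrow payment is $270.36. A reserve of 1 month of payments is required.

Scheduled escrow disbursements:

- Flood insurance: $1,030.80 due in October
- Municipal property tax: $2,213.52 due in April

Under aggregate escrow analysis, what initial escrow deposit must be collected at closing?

$861.72

Cushion = 1 × $270.36 = $270.36
Trial balance (start $0, +$270.36 each month, − disbursements):
  Nov: +$270.36 → $270.36
  Dec: +$270.36 → $540.72
  Jan: +$270.36 → $811.08
  Feb: +$270.36 → $1,081.44
  Mar: +$270.36 → $1,351.80
  Apr: +$270.36 − $2,213.52 → -$591.36
  May: +$270.36 → -$321.00
  Jun: +$270.36 → -$50.64
  Jul: +$270.36 → $219.72
  Aug: +$270.36 → $490.08
  Sep: +$270.36 → $760.44
  Oct: +$270.36 − $1,030.80 → $0.00
Lowest trial balance = -$591.36 (Apr)
Initial deposit = cushion − low point = $270.36 − (-$591.36) = $861.72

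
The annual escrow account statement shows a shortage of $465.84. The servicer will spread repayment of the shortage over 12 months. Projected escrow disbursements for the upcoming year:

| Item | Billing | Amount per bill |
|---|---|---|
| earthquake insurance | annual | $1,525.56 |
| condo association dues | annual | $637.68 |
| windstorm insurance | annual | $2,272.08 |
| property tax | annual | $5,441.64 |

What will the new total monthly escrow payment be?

Earthquake insurance — $1,525.56 annually
Condo association dues — $637.68 annually
Windstorm insurance — $2,272.08 annually
Property tax — $5,441.64 annually
Total annual escrow = $1,525.56 + $637.68 + $2,272.08 + $5,441.64 = $9,876.96
Monthly = $9,876.96 ÷ 12 = $823.08
Shortage per month = $465.84 / 12 = $38.82
Adjusted monthly = $823.08 + $38.82 = $861.90

$861.90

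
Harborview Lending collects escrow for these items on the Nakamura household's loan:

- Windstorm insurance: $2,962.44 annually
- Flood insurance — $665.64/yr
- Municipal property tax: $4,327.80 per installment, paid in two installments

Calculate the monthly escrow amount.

$1,023.64

Windstorm insurance = $2,962.44 annually
Flood insurance = $665.64 annually
Municipal property tax = $4,327.80 × 2 = $8,655.60 annually
Total annual escrow = $2,962.44 + $665.64 + $8,655.60 = $12,283.68
Per month = $12,283.68 / 12 = $1,023.64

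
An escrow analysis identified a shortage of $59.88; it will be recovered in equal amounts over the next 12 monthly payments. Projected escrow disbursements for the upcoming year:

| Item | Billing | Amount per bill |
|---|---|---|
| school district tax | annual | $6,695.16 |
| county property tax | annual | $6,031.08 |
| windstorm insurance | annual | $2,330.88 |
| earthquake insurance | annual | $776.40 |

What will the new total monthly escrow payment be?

$1,324.45

School district tax: $6,695.16 per year
County property tax: $6,031.08 per year
Windstorm insurance: $2,330.88 per year
Earthquake insurance: $776.40 per year
Total annual escrow = $6,695.16 + $6,031.08 + $2,330.88 + $776.40 = $15,833.52
Monthly escrow = $15,833.52 ÷ 12 = $1,319.46
Monthly shortage recovery: $59.88 ÷ 12 = $4.99
New monthly escrow = $1,319.46 + $4.99 = $1,324.45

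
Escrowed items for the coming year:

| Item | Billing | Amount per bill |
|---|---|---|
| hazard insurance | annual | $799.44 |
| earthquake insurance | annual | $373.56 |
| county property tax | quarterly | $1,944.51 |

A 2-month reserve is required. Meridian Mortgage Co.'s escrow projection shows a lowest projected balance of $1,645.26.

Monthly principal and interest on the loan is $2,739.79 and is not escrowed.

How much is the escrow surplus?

Hazard insurance: $799.44 annually
Earthquake insurance: $373.56 annually
County property tax: $1,944.51 × 4 = $7,778.04 annually
Total per year = $8,951.04
Per month = $8,951.04 / 12 = $745.92
Required reserve = 2 × $745.92 = $1,491.84
Surplus = $1,645.26 − $1,491.84 = $153.42

$153.42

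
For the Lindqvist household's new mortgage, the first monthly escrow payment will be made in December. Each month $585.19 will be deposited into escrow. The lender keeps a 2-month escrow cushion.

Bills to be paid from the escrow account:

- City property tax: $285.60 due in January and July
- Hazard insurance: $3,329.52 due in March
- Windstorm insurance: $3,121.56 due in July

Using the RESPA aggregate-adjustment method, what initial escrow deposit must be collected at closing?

Cushion = 2 × $585.19 = $1,170.38
Trial balance (start $0, +$585.19 each month, − disbursements):
  Dec: +$585.19 → $585.19
  Jan: +$585.19 − $285.60 → $884.78
  Feb: +$585.19 → $1,469.97
  Mar: +$585.19 − $3,329.52 → -$1,274.36
  Apr: +$585.19 → -$689.17
  May: +$585.19 → -$103.98
  Jun: +$585.19 → $481.21
  Jul: +$585.19 − $3,407.16 → -$2,340.76
  Aug: +$585.19 → -$1,755.57
  Sep: +$585.19 → -$1,170.38
  Oct: +$585.19 → -$585.19
  Nov: +$585.19 → $0.00
Lowest trial balance = -$2,340.76 (Jul)
Initial deposit = cushion − low point = $1,170.38 − (-$2,340.76) = $3,511.14

$3,511.14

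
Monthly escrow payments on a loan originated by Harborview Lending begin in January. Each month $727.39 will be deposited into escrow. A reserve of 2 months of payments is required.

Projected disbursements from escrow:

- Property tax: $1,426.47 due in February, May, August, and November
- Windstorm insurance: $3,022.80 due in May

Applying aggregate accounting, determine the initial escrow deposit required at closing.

Cushion = 2 × $727.39 = $1,454.78
Trial balance (start $0, +$727.39 each month, − disbursements):
  Jan: +$727.39 → $727.39
  Feb: +$727.39 − $1,426.47 → $28.31
  Mar: +$727.39 → $755.70
  Apr: +$727.39 → $1,483.09
  May: +$727.39 − $4,449.27 → -$2,238.79
  Jun: +$727.39 → -$1,511.40
  Jul: +$727.39 → -$784.01
  Aug: +$727.39 − $1,426.47 → -$1,483.09
  Sep: +$727.39 → -$755.70
  Oct: +$727.39 → -$28.31
  Nov: +$727.39 − $1,426.47 → -$727.39
  Dec: +$727.39 → $0.00
Lowest trial balance = -$2,238.79 (May)
Initial deposit = cushion − low point = $1,454.78 − (-$2,238.79) = $3,693.57

$3,693.57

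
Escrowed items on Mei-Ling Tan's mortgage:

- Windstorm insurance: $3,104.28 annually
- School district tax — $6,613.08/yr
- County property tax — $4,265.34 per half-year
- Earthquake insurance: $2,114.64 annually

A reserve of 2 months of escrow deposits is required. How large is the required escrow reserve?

Windstorm insurance = $3,104.28 annually
School district tax = $6,613.08 annually
County property tax = $4,265.34 × 2 = $8,530.68 annually
Earthquake insurance = $2,114.64 annually
Total annual escrow = $3,104.28 + $6,613.08 + $8,530.68 + $2,114.64 = $20,362.68
Monthly escrow = $20,362.68 ÷ 12 = $1,696.89
Reserve = 2 × $1,696.89 = $3,393.78

$3,393.78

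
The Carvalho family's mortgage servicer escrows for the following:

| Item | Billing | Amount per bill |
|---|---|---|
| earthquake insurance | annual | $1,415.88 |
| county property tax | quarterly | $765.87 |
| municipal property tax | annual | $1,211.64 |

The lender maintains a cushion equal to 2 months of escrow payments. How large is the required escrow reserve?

$948.50

Earthquake insurance — $1,415.88 annually
County property tax — $765.87 × 4 = $3,063.48 annually
Municipal property tax — $1,211.64 annually
Combined annual = $5,691.00
Base monthly escrow = $5,691.00 ÷ 12 = $474.25
Cushion = 2 × $474.25 = $948.50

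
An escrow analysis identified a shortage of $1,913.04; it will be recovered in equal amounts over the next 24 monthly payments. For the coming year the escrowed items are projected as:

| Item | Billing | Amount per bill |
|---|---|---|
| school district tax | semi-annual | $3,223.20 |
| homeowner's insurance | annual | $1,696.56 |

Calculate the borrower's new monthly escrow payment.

$758.29

School district tax = $3,223.20 × 2 = $6,446.40/yr
Homeowner's insurance = $1,696.56/yr
Yearly total = $6,446.40 + $1,696.56 = $8,142.96
Monthly escrow = $8,142.96 / 12 = $678.58
Shortage spread = $1,913.04 ÷ 24 = $79.71/mo
New monthly escrow = $678.58 + $79.71 = $758.29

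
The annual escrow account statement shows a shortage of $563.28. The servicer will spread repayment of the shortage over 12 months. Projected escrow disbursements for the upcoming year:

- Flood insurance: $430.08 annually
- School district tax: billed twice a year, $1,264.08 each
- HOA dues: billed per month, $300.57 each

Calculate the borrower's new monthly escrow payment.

$594.03

Flood insurance = $430.08 per year
School district tax = $1,264.08 × 2 = $2,528.16 per year
HOA dues = $300.57 × 12 = $3,606.84 per year
Total annual escrow = $430.08 + $2,528.16 + $3,606.84 = $6,565.08
Per month = $6,565.08 ÷ 12 = $547.09
Shortage per month = $563.28 / 12 = $46.94
New monthly escrow = $547.09 + $46.94 = $594.03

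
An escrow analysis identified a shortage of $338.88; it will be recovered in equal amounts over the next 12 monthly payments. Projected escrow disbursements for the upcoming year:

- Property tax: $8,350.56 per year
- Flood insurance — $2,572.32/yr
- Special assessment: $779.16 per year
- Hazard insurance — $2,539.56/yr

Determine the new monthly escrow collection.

Property tax: $8,350.56 per year
Flood insurance: $2,572.32 per year
Special assessment: $779.16 per year
Hazard insurance: $2,539.56 per year
Total per year = $8,350.56 + $2,572.32 + $779.16 + $2,539.56 = $14,241.60
Monthly = $14,241.60 ÷ 12 = $1,186.80
Shortage per month = $338.88 ÷ 12 = $28.24
Adjusted monthly = $1,186.80 + $28.24 = $1,215.04

$1,215.04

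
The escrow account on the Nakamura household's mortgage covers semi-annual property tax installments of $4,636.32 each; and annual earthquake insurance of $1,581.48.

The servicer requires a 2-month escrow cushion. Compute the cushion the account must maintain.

$1,809.02

Property tax — $4,636.32 × 2 = $9,272.64 annually
Earthquake insurance — $1,581.48 annually
Total annual escrow = $10,854.12
Base monthly escrow = $10,854.12 / 12 = $904.51
Cushion = 2 × $904.51 = $1,809.02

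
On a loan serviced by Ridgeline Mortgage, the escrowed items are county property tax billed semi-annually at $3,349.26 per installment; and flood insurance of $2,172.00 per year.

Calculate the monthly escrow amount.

County property tax = $3,349.26 × 2 = $6,698.52 annually
Flood insurance = $2,172.00 annually
Total annual escrow = $6,698.52 + $2,172.00 = $8,870.52
Per month = $8,870.52 ÷ 12 = $739.21

$739.21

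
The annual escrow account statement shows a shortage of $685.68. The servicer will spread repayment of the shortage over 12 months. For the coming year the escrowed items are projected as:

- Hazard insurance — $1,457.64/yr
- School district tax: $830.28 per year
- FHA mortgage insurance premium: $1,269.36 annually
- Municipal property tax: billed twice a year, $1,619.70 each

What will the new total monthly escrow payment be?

Hazard insurance — $1,457.64 annually
School district tax — $830.28 annually
FHA mortgage insurance premium — $1,269.36 annually
Municipal property tax — $1,619.70 × 2 = $3,239.40 annually
Annual escrow total = $1,457.64 + $830.28 + $1,269.36 + $3,239.40 = $6,796.68
Base monthly escrow = $6,796.68 / 12 = $566.39
Shortage spread = $685.68 / 12 = $57.14/mo
New monthly escrow = $566.39 + $57.14 = $623.53

$623.53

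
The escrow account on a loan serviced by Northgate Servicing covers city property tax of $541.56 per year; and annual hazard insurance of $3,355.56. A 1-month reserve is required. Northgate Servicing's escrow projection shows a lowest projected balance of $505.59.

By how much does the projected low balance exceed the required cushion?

$180.83

City property tax — $541.56/yr
Hazard insurance — $3,355.56/yr
Yearly total = $541.56 + $3,355.56 = $3,897.12
Monthly = $3,897.12 / 12 = $324.76
Required reserve = 1 × $324.76 = $324.76
Surplus = $505.59 − $324.76 = $180.83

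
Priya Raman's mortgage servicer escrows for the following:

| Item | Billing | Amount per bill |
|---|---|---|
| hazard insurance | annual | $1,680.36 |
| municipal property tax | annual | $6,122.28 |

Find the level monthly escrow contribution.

Hazard insurance = $1,680.36 annually
Municipal property tax = $6,122.28 annually
Total annual escrow = $7,802.64
Monthly = $7,802.64 ÷ 12 = $650.22

$650.22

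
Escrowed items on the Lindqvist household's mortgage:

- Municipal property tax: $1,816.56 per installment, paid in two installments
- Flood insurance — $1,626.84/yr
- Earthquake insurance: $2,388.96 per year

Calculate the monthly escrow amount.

$637.41

Municipal property tax = $1,816.56 × 2 = $3,633.12 annually
Flood insurance = $1,626.84 annually
Earthquake insurance = $2,388.96 annually
Yearly total = $3,633.12 + $1,626.84 + $2,388.96 = $7,648.92
Base monthly escrow = $7,648.92 / 12 = $637.41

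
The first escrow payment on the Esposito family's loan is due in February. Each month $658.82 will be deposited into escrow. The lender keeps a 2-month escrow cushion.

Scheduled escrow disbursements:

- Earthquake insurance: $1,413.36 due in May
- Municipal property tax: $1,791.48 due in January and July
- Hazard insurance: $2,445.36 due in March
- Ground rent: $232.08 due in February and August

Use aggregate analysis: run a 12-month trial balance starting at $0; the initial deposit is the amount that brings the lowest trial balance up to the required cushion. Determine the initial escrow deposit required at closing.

Cushion = 2 × $658.82 = $1,317.64
Trial balance (start $0, +$658.82 each month, − disbursements):
  Feb: +$658.82 − $232.08 → $426.74
  Mar: +$658.82 − $2,445.36 → -$1,359.80
  Apr: +$658.82 → -$700.98
  May: +$658.82 − $1,413.36 → -$1,455.52
  Jun: +$658.82 → -$796.70
  Jul: +$658.82 − $1,791.48 → -$1,929.36
  Aug: +$658.82 − $232.08 → -$1,502.62
  Sep: +$658.82 → -$843.80
  Oct: +$658.82 → -$184.98
  Nov: +$658.82 → $473.84
  Dec: +$658.82 → $1,132.66
  Jan: +$658.82 − $1,791.48 → $0.00
Lowest trial balance = -$1,929.36 (Jul)
Initial deposit = cushion − low point = $1,317.64 − (-$1,929.36) = $3,247.00

$3,247.00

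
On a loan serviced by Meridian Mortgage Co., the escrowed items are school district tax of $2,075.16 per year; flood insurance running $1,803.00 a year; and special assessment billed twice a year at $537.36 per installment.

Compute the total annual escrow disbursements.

$4,952.88

School district tax — $2,075.16 per year
Flood insurance — $1,803.00 per year
Special assessment — $537.36 × 2 = $1,074.72 per year
Total annual escrow = $2,075.16 + $1,803.00 + $1,074.72 = $4,952.88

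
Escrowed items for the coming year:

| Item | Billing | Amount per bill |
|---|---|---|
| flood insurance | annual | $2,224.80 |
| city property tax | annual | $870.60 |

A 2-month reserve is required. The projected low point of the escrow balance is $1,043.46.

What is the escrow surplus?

$527.56

Flood insurance — $2,224.80 per year
City property tax — $870.60 per year
Annual escrow total = $2,224.80 + $870.60 = $3,095.40
Monthly = $3,095.40 / 12 = $257.95
Required reserve = 2 × $257.95 = $515.90
Surplus = $1,043.46 − $515.90 = $527.56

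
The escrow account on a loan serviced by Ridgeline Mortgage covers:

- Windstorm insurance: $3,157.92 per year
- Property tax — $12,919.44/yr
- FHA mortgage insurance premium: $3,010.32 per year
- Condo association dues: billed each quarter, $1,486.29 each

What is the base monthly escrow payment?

Windstorm insurance — $3,157.92
Property tax — $12,919.44
FHA mortgage insurance premium — $3,010.32
Condo association dues — $1,486.29 × 4 = $5,945.16
Combined annual = $3,157.92 + $12,919.44 + $3,010.32 + $5,945.16 = $25,032.84
Per month = $25,032.84 ÷ 12 = $2,086.07

$2,086.07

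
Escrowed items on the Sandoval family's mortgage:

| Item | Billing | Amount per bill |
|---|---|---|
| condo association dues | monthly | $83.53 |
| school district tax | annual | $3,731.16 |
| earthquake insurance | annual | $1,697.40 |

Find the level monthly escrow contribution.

Condo association dues = $83.53 × 12 = $1,002.36
School district tax = $3,731.16
Earthquake insurance = $1,697.40
Annual escrow total = $6,430.92
Per month = $6,430.92 / 12 = $535.91

$535.91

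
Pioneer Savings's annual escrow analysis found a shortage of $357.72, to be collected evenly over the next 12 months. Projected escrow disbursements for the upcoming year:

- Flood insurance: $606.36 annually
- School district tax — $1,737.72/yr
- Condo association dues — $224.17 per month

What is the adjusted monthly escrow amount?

$449.32

Flood insurance = $606.36/yr
School district tax = $1,737.72/yr
Condo association dues = $224.17 × 12 = $2,690.04/yr
Total annual escrow = $5,034.12
Monthly = $5,034.12 ÷ 12 = $419.51
Shortage per month = $357.72 / 12 = $29.81
New monthly escrow = $419.51 + $29.81 = $449.32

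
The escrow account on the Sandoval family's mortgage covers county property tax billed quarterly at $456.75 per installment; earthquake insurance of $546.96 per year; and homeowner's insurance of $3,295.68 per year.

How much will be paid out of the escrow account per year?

County property tax — $456.75 × 4 = $1,827.00/yr
Earthquake insurance — $546.96/yr
Homeowner's insurance — $3,295.68/yr
Annual escrow total = $5,669.64

$5,669.64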